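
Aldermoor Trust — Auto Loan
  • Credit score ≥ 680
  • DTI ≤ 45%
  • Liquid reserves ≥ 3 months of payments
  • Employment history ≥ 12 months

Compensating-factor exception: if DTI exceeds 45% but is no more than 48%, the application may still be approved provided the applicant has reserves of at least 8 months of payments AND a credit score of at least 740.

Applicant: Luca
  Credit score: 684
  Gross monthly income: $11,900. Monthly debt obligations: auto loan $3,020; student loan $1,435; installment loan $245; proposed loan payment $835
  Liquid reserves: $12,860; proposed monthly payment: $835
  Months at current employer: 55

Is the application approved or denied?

Denied

Credit score 684 ≥ 680 (meets base)
Total debts = (3,020 + 1,435 + 245 + 835) = 5,535. DTI: 5,535 ÷ 11,900 = 46.5%, over the 45% base limit.
Liquid reserves cover 12,860/835 = 15.4 months — ≥ 3 required
Employment 55 ≥ 12 months
46.5% falls in the override range (45%–48%), so the compensating-factor test applies.
Override check — reserves: 15.4 mo (ok); score: 684 (below 740).
Override conditions not both satisfied; exception does not apply.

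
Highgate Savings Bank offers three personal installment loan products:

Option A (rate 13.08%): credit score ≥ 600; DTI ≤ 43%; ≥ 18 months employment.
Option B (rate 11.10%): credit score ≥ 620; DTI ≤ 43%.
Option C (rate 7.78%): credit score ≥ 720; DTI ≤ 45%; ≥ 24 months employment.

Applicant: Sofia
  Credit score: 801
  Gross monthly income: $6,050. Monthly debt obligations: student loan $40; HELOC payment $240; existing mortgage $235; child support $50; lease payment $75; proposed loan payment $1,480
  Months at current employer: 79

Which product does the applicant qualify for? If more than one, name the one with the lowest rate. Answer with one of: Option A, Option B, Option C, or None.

Total debts = (40 + 240 + 235 + 50 + 75 + 1,480) = 2,120; DTI = 2,120/6,050 = 35%.
Option A: score 801 ≥ 600; DTI 35% ≤ 43%; employment 79 ≥ 18 mo → qualifies.
Option B: score 801 ≥ 620; DTI 35% ≤ 43% → qualifies.
Option C: score 801 ≥ 720; DTI 35% ≤ 45%; employment 79 ≥ 24 mo → qualifies.
Qualifying: Option A, Option B, Option C. Lowest rate is 7.78% → Option C.

Option C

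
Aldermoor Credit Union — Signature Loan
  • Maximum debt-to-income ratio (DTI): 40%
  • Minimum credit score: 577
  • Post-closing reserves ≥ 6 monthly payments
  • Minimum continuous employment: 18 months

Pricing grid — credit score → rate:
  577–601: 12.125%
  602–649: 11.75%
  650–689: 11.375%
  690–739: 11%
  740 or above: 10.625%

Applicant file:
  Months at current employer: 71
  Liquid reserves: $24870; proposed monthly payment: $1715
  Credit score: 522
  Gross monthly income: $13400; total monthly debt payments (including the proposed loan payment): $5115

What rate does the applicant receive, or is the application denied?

Denied

Credit score 522 < 577 (below minimum)
DTI = 5,115/13,400 = 38.2% ≤ 40%
Employment 71 ≥ 18 months
Reserves = 24,870/1,715 = 14.5 months ≥ 6
Not all requirements met → denied.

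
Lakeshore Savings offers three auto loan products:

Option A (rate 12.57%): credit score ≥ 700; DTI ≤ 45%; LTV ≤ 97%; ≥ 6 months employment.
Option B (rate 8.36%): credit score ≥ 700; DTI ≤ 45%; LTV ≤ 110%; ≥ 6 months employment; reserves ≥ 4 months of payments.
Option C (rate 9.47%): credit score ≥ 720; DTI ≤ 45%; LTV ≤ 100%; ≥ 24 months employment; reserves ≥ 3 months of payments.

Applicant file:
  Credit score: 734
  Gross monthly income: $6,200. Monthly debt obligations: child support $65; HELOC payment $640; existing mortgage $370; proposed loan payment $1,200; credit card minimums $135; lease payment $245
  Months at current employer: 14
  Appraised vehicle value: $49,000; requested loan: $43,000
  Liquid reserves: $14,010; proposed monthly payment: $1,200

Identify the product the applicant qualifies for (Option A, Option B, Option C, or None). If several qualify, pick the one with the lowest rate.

Total debts = (65 + 640 + 370 + 1,200 + 135 + 245) = 2,655; DTI = 2,655/6,200 = 42.8%.
LTV = 43,000/49,000 = 87.8%.
Reserves = 14,010/1,200 = 11.7 months.
Option A: score 734 ≥ 700; DTI 42.8% ≤ 45%; LTV 87.8% ≤ 97%; employment 14 ≥ 6 mo → qualifies.
Option B: score 734 ≥ 700; DTI 42.8% ≤ 45%; LTV 87.8% ≤ 110%; employment 14 ≥ 6 mo; reserves 11.7 ≥ 4 mo → qualifies.
Option C: score 734 ≥ 720; DTI 42.8% ≤ 45%; LTV 87.8% ≤ 100%; employment 14 < 24 mo; reserves 11.7 ≥ 3 mo → does not qualify.
Qualifying: Option A, Option B. Lowest rate is 8.36% → Option B.

Option B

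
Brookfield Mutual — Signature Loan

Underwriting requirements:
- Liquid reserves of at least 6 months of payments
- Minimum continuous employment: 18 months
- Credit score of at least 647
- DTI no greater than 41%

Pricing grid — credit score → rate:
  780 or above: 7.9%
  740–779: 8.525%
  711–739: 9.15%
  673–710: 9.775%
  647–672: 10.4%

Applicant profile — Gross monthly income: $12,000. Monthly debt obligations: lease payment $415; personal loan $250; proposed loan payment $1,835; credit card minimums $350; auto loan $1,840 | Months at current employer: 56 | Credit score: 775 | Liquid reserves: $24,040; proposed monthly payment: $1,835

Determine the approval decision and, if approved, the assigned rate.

Approved at 8.525%

Credit score 775 ≥ 647 (meets minimum)
Total monthly debts = (415 + 250 + 1,835 + 350 + 1,840) = 4,690. Debt-to-income = 4,690/12,000 = 39.1% — meets 41% limit
Employment 56 ≥ 18 months
Reserves: 24,040 ÷ 1,835 = 13.1 months (meets 6-month minimum)
All requirements met. Score 775 falls in the 740–779 tier → 8.525%.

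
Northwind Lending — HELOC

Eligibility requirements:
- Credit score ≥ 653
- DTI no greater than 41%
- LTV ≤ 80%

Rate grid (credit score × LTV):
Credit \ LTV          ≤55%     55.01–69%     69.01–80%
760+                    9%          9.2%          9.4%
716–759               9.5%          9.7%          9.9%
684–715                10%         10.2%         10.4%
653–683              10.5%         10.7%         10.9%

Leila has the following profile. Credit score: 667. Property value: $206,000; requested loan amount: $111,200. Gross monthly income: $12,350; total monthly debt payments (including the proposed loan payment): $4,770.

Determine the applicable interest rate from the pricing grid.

10.5%

Credit score 667 ≥ 653; DTI = 4,770/12,350 = 38.6% ≤ 41%
LTV = 111,200/206,000 = 54% ≤ 80%
Score 667 is in the 653–683 band; LTV 54% is in the ≤55% band → 10.5%.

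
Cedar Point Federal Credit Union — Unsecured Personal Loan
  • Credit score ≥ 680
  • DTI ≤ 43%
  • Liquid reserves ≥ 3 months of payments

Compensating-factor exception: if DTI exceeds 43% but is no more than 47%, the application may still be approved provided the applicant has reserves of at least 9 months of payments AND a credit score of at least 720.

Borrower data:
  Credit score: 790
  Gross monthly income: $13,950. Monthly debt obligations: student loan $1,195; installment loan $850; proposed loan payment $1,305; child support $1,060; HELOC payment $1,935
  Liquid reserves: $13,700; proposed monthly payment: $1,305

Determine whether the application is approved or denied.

Credit score 790 ≥ 680 (meets base)
Total debts = (1,195 + 850 + 1,305 + 1,060 + 1,935) = 6,345. DTI = 6,345/13,950 = 45.5% > 43% — standard DTI limit exceeded.
Reserves: 13,700 ÷ 1,305 = 10.5 months (meets 3-month minimum)
DTI 45.5% is within the 43%–47% exception band; checking compensating factors.
Override check — reserves: 10.5 mo (ok); score: 790 (ok).
Both compensating conditions met → exception applies.

Approved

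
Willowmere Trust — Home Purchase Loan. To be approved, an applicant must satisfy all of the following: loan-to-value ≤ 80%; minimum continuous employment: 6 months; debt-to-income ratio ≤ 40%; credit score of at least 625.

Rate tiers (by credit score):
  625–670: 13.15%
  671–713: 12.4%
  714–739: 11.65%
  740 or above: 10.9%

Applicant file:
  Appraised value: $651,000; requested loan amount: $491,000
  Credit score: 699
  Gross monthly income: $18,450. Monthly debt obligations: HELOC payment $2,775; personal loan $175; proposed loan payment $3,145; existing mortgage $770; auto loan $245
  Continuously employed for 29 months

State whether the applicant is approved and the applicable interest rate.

Credit score 699 ≥ 625 (meets minimum)
LTV: 491,000 ÷ 651,000 = 75.4%, within 80% cap
Total monthly debts = (2,775 + 175 + 3,145 + 770 + 245) = 7,110. DTI: 7,110 ÷ 18,450 = 38.5%, within the 40% cap
Employment 29 ≥ 6 months
All requirements met. Score 699 falls in the 671–713 tier → 12.4%.

Approved at 12.4%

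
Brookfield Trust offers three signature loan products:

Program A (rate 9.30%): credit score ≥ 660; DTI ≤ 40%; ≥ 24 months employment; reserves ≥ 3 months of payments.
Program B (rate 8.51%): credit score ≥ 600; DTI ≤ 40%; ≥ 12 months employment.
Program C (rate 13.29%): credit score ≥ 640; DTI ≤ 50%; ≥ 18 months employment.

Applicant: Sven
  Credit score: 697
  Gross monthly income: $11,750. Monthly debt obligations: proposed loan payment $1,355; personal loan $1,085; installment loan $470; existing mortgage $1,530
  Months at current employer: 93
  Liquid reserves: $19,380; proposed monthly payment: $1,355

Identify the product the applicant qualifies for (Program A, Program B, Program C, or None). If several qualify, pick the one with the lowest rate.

Program B

Total debts = (1,355 + 1,085 + 470 + 1,530) = 4,440; DTI = 4,440/11,750 = 37.8%.
Reserves = 19,380/1,355 = 14.3 months.
Program A: score 697 ≥ 660; DTI 37.8% ≤ 40%; employment 93 ≥ 24 mo; reserves 14.3 ≥ 3 mo → qualifies.
Program B: score 697 ≥ 600; DTI 37.8% ≤ 40%; employment 93 ≥ 12 mo → qualifies.
Program C: score 697 ≥ 640; DTI 37.8% ≤ 50%; employment 93 ≥ 18 mo → qualifies.
Qualifying: Program A, Program B, Program C. Lowest rate is 8.51% → Program B.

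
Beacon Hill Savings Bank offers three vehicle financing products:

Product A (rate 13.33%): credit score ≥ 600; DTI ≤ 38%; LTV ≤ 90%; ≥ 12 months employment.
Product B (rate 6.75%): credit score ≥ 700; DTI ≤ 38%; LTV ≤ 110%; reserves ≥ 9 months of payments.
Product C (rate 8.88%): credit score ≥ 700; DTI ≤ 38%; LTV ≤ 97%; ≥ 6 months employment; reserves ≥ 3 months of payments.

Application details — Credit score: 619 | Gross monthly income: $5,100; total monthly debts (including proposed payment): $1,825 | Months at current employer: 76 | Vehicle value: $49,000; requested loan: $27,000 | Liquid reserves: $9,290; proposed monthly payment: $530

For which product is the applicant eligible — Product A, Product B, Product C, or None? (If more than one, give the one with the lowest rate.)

Product A

DTI = 1,825/5,100 = 35.8%.
LTV = 27,000/49,000 = 55.1%.
Reserves = 9,290/530 = 17.5 months.
Product A: score 619 ≥ 600; DTI 35.8% ≤ 38%; LTV 55.1% ≤ 90%; employment 76 ≥ 12 mo → qualifies.
Product B: score 619 < 700; DTI 35.8% ≤ 38%; LTV 55.1% ≤ 110%; reserves 17.5 ≥ 9 mo → does not qualify.
Product C: score 619 < 700; DTI 35.8% ≤ 38%; LTV 55.1% ≤ 97%; employment 76 ≥ 6 mo; reserves 17.5 ≥ 3 mo → does not qualify.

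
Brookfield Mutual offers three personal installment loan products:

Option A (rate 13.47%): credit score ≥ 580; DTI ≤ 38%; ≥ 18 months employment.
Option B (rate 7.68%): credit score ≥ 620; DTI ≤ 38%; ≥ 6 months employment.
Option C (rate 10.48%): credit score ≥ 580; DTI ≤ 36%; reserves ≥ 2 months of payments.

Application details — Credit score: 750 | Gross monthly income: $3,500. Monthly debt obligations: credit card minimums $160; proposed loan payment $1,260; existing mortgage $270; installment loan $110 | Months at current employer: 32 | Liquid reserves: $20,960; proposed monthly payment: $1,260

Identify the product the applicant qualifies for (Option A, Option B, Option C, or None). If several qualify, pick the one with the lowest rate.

None

Total debts = (160 + 1,260 + 270 + 110) = 1,800; DTI = 1,800/3,500 = 51.4%.
Reserves = 20,960/1,260 = 16.6 months.
Option A: score 750 ≥ 580; DTI 51.4% > 38%; employment 32 ≥ 18 mo → does not qualify.
Option B: score 750 ≥ 620; DTI 51.4% > 38%; employment 32 ≥ 6 mo → does not qualify.
Option C: score 750 ≥ 580; DTI 51.4% > 36%; reserves 16.6 ≥ 2 mo → does not qualify.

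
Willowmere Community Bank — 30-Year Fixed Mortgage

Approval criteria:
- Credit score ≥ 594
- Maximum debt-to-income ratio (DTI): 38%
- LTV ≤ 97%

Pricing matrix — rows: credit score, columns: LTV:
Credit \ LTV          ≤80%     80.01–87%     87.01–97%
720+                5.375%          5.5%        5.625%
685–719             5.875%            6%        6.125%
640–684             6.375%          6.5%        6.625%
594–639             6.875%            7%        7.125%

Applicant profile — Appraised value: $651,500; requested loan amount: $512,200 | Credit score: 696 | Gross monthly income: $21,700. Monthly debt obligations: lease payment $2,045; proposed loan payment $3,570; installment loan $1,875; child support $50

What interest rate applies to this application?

Credit score 696 ≥ 594; Total monthly debts = (2,045 + 3,570 + 1,875 + 50) = 7,540. DTI = 7,540/21,700 = 34.7% ≤ 38%
LTV = 512,200/651,500 = 78.6% ≤ 97%
Row: 696 falls in 685–719. Column: 78.6% falls in ≤80%. Rate = 5.875%.

5.875%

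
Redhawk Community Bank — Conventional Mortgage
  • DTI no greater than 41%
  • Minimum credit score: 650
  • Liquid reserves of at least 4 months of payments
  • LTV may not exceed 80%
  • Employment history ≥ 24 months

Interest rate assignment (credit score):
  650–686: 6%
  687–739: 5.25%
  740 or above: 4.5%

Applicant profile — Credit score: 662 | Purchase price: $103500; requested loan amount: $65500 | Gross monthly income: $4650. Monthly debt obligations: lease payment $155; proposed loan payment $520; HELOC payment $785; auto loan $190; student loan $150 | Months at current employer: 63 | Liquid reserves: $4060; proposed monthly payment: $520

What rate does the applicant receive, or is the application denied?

Credit score 662 ≥ 650 (meets minimum)
Total monthly debts = (155 + 520 + 785 + 190 + 150) = 1,800. DTI: 1,800 ÷ 4,650 = 38.7%, within the 41% cap
Employment 63 ≥ 24 months
LTV: 65,500 ÷ 103,500 = 63.3%, within 80% cap
Liquid reserves cover 4,060/520 = 7.8 months — ≥ 4 required
All requirements met. Score 662 falls in the 650–686 tier → 6%.

Approved at 6%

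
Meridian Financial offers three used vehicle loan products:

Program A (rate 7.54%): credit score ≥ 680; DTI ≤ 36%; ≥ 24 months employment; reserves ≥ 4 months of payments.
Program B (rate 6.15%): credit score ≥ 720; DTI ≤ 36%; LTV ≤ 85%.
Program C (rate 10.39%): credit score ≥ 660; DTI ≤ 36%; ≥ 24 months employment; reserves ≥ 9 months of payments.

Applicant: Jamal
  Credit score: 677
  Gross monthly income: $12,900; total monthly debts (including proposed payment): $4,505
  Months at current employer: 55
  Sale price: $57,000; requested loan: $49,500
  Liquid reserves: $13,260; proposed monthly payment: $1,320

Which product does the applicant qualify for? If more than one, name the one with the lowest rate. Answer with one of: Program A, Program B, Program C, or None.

DTI = 4,505/12,900 = 34.9%.
LTV = 49,500/57,000 = 86.8%.
Reserves = 13,260/1,320 = 10.0 months.
Program A: score 677 < 680; DTI 34.9% ≤ 36%; employment 55 ≥ 24 mo; reserves 10.0 ≥ 4 mo → does not qualify.
Program B: score 677 < 720; DTI 34.9% ≤ 36%; LTV 86.8% > 85% → does not qualify.
Program C: score 677 ≥ 660; DTI 34.9% ≤ 36%; employment 55 ≥ 24 mo; reserves 10.0 ≥ 9 mo → qualifies.

Program C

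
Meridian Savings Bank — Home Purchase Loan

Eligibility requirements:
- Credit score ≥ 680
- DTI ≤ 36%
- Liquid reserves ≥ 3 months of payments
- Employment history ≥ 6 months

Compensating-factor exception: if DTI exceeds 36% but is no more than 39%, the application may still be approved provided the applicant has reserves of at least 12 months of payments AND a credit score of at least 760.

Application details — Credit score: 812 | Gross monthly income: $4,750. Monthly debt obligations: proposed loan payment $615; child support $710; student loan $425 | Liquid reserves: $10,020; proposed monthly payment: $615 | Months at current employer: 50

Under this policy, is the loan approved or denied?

Approved

Credit score 812 ≥ 680 (meets base)
Total debts = (615 + 710 + 425) = 1,750. DTI: 1,750 ÷ 4,750 = 36.8%, over the 36% base limit.
Liquid reserves cover 10,020/615 = 16.3 months — ≥ 3 required
Employment 50 ≥ 6 months
36.8% falls in the override range (36%–39%), so the compensating-factor test applies.
Reserves 16.3 ≥ 12 months; credit score 812 ≥ 760.
Both compensating conditions met → exception applies.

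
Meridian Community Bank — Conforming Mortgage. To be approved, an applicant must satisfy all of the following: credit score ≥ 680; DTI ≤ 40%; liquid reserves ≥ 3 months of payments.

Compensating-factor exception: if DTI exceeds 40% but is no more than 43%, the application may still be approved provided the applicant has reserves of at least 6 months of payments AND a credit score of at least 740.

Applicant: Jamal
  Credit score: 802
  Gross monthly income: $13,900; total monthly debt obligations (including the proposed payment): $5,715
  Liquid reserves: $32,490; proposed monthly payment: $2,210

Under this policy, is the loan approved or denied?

Approved

Credit score 802 ≥ 680 (meets base)
DTI = 5,715/13,900 = 41.1% > 40% — standard DTI limit exceeded.
Liquid reserves cover 32,490/2,210 = 14.7 months — ≥ 3 required
DTI 41.1% is within the 40%–43% exception band; checking compensating factors.
Reserves 14.7 ≥ 6 months; credit score 802 ≥ 740.
Both compensating conditions met → exception applies.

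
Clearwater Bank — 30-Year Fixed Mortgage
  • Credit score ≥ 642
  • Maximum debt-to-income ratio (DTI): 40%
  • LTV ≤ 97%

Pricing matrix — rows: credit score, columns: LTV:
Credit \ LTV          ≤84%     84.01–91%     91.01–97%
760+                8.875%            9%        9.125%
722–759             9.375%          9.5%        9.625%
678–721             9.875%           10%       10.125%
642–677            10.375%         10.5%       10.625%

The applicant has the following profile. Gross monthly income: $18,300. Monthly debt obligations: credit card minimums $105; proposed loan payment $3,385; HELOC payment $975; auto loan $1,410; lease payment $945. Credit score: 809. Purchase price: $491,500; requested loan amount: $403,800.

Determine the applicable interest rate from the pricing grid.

8.875%

Credit score 809 ≥ 642; Total monthly debts = (105 + 3,385 + 975 + 1,410 + 945) = 6,820. Debt-to-income = 6,820/18,300 = 37.3% — meets 40% limit
LTV = 403,800/491,500 = 82.2% ≤ 97%
Score 809 is in the 760+ band; LTV 82.2% is in the ≤84% band → 8.875%.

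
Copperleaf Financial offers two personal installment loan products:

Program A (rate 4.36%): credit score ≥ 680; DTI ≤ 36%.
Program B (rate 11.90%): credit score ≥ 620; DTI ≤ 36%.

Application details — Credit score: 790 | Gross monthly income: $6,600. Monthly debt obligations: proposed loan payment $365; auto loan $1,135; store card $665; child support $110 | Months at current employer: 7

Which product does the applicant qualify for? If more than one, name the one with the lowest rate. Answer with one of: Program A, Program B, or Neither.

Program A

Total debts = (365 + 1,135 + 665 + 110) = 2,275; DTI = 2,275/6,600 = 34.5%.
Program A: score 790 ≥ 680; DTI 34.5% ≤ 36% → qualifies.
Program B: score 790 ≥ 620; DTI 34.5% ≤ 36% → qualifies.
Qualifying: Program A, Program B. Lowest rate is 4.36% → Program A.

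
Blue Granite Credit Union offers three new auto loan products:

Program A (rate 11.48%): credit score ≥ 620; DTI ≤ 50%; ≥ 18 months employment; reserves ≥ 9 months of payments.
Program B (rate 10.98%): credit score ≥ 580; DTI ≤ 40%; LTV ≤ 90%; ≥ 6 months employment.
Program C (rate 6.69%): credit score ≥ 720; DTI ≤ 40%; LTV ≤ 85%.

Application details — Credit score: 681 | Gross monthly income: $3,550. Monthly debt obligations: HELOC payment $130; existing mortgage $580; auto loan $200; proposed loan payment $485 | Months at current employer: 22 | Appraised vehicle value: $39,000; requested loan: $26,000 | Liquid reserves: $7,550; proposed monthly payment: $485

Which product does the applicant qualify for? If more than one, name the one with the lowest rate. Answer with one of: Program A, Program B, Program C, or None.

Total debts = (130 + 580 + 200 + 485) = 1,395; DTI = 1,395/3,550 = 39.3%.
LTV = 26,000/39,000 = 66.7%.
Reserves = 7,550/485 = 15.6 months.
Program A: score 681 ≥ 620; DTI 39.3% ≤ 50%; employment 22 ≥ 18 mo; reserves 15.6 ≥ 9 mo → qualifies.
Program B: score 681 ≥ 580; DTI 39.3% ≤ 40%; LTV 66.7% ≤ 90%; employment 22 ≥ 6 mo → qualifies.
Program C: score 681 < 720; DTI 39.3% ≤ 40%; LTV 66.7% ≤ 85% → does not qualify.
Qualifying: Program A, Program B. Lowest rate is 10.98% → Program B.

Program B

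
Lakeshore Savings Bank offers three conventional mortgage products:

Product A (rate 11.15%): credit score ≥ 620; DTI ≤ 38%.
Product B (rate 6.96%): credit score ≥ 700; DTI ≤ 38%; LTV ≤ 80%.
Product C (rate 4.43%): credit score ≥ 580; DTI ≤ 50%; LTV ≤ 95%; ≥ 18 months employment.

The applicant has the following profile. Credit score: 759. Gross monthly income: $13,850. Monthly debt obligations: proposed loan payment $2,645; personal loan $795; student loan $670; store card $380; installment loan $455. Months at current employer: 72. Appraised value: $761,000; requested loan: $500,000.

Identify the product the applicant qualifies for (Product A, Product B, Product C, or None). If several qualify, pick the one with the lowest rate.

Total debts = (2,645 + 795 + 670 + 380 + 455) = 4,945; DTI = 4,945/13,850 = 35.7%.
LTV = 500,000/761,000 = 65.7%.
Product A: score 759 ≥ 620; DTI 35.7% ≤ 38% → qualifies.
Product B: score 759 ≥ 700; DTI 35.7% ≤ 38%; LTV 65.7% ≤ 80% → qualifies.
Product C: score 759 ≥ 580; DTI 35.7% ≤ 50%; LTV 65.7% ≤ 95%; employment 72 ≥ 18 mo → qualifies.
Qualifying: Product A, Product B, Product C. Lowest rate is 4.43% → Product C.

Product C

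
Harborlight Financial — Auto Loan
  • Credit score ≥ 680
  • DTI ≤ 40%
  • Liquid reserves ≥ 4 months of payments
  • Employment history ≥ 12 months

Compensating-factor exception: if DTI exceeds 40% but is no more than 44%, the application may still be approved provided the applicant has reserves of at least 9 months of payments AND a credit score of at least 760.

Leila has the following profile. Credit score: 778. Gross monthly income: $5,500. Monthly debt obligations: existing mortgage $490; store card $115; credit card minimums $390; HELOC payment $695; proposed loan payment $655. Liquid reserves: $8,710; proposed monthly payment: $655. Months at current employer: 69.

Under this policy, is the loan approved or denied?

Credit score 778 ≥ 680 (meets base)
Total debts = (490 + 115 + 390 + 695 + 655) = 2,345. DTI = 2,345/5,500 = 42.6% > 40% — standard DTI limit exceeded.
Reserves = 8,710/655 = 13.3 months ≥ 4
Employment 69 ≥ 12 months
DTI 42.6% is within the 40%–44% exception band; checking compensating factors.
Reserves 13.3 ≥ 9 months; credit score 778 ≥ 760.
Both override conditions satisfied; DTI exception granted.

Approved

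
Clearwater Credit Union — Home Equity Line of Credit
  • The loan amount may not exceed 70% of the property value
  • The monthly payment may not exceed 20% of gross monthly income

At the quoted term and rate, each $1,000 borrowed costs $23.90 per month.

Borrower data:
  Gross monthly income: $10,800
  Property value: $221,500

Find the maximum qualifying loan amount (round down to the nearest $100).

$90,300

Payment cap: 20% × $10,800 = $2,160/month.
At $23.90 per $1,000, that supports 2,160/23.90 × 1,000 ≈ $90,376 → $90,300.
LTV cap: 70% × $221,500 = $155,050 → $155,000.
Binding constraint: payment-to-income.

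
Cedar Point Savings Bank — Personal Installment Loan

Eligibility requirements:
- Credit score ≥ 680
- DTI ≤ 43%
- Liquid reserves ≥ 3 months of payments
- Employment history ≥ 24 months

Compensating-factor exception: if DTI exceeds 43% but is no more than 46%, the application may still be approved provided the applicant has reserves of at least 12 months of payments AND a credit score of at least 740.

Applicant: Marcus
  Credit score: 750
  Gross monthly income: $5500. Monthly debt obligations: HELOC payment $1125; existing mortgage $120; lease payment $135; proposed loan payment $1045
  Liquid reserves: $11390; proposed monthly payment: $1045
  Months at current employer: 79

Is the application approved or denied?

Credit score 750 ≥ 680 (meets base)
Total debts = (1,125 + 120 + 135 + 1,045) = 2,425. DTI = 2,425/5,500 = 44.1% > 43% — standard DTI limit exceeded.
Reserves = 11,390/1,045 = 10.9 months ≥ 3
Employment 79 ≥ 24 months
44.1% falls in the override range (43%–46%), so the compensating-factor test applies.
Reserves 10.9 < 12 months; credit score 750 ≥ 740.
Compensating-factor requirement not fully met.

Denied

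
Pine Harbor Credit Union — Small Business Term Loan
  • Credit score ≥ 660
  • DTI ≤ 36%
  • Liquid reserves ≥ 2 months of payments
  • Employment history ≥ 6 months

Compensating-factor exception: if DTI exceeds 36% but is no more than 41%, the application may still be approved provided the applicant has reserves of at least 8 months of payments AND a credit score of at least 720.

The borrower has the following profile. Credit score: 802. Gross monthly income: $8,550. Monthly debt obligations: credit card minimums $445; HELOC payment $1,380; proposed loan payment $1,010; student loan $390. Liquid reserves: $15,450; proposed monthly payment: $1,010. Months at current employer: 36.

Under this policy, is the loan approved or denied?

Approved

Credit score 802 ≥ 660 (meets base)
Total debts = (445 + 1,380 + 1,010 + 390) = 3,225. DTI: 3,225 ÷ 8,550 = 37.7%, over the 36% base limit.
Reserves: 15,450 ÷ 1,010 = 15.3 months (meets 2-month minimum)
Employment 36 ≥ 6 months
DTI 37.7% is within the 36%–41% exception band; checking compensating factors.
Reserves 15.3 ≥ 8 months; credit score 802 ≥ 720.
Both compensating conditions met → exception applies.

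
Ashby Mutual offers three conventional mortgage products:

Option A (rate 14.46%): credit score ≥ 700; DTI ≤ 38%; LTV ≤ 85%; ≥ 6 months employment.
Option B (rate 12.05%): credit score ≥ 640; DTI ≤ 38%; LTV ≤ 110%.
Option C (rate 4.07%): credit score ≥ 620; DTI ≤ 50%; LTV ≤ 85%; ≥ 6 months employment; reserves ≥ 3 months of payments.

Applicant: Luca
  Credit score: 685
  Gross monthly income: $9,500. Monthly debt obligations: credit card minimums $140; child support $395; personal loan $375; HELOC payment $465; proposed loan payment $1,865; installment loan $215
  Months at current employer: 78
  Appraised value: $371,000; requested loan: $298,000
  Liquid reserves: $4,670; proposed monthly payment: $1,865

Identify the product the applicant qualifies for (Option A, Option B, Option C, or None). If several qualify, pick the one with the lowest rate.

Option B

Total debts = (140 + 395 + 375 + 465 + 1,865 + 215) = 3,455; DTI = 3,455/9,500 = 36.4%.
LTV = 298,000/371,000 = 80.3%.
Reserves = 4,670/1,865 = 2.5 months.
Option A: score 685 < 700; DTI 36.4% ≤ 38%; LTV 80.3% ≤ 85%; employment 78 ≥ 6 mo → does not qualify.
Option B: score 685 ≥ 640; DTI 36.4% ≤ 38%; LTV 80.3% ≤ 110% → qualifies.
Option C: score 685 ≥ 620; DTI 36.4% ≤ 50%; LTV 80.3% ≤ 85%; employment 78 ≥ 6 mo; reserves 2.5 < 3 mo → does not qualify.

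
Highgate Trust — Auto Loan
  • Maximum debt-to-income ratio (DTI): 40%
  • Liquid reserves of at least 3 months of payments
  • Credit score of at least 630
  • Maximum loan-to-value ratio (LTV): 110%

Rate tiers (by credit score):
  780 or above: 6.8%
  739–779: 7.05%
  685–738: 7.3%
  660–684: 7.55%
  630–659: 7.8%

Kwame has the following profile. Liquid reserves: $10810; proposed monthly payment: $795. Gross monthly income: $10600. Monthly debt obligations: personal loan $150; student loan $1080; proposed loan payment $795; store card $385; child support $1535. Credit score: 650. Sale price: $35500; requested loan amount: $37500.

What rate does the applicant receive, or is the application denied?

Credit score 650 ≥ 630 (meets minimum)
Liquid reserves cover 10,810/795 = 13.6 months — ≥ 3 required
LTV: 37,500 ÷ 35,500 = 105.6%, within 110% cap
Total monthly debts = (150 + 1,080 + 795 + 385 + 1,535) = 3,945. Debt-to-income = 3,945/10,600 = 37.2% — meets 40% limit
All requirements met. Score 650 falls in the 630–659 tier → 7.8%.

Approved at 7.8%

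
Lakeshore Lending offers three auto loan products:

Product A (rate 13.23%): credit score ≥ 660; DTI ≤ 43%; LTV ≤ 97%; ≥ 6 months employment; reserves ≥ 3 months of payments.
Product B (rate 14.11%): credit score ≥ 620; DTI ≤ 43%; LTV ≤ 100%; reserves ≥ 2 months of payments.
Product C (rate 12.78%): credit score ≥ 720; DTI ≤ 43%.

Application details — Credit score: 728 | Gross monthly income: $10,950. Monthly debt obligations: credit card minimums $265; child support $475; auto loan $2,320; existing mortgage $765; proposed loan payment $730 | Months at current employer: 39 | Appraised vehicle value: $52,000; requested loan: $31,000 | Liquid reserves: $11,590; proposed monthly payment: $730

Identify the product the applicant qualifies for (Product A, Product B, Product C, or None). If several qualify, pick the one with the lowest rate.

Total debts = (265 + 475 + 2,320 + 765 + 730) = 4,555; DTI = 4,555/10,950 = 41.6%.
LTV = 31,000/52,000 = 59.6%.
Reserves = 11,590/730 = 15.9 months.
Product A: score 728 ≥ 660; DTI 41.6% ≤ 43%; LTV 59.6% ≤ 97%; employment 39 ≥ 6 mo; reserves 15.9 ≥ 3 mo → qualifies.
Product B: score 728 ≥ 620; DTI 41.6% ≤ 43%; LTV 59.6% ≤ 100%; reserves 15.9 ≥ 2 mo → qualifies.
Product C: score 728 ≥ 720; DTI 41.6% ≤ 43% → qualifies.
Qualifying: Product A, Product B, Product C. Lowest rate is 12.78% → Product C.

Product C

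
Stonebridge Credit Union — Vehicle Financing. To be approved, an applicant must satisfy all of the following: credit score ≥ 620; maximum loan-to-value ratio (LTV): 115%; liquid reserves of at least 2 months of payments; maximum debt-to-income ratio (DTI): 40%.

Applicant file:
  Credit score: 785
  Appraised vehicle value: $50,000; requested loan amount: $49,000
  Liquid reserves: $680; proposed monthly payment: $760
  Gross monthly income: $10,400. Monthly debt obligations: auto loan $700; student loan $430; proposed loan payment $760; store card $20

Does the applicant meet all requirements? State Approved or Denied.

Denied

Credit score 785 ≥ 620 (meets)
Loan-to-value = 49,000/50,000 = 98% — pass (115% max)
Liquid reserves cover 680/760 = 0.9 months — < 2 required
Total monthly debts = (700 + 430 + 760 + 20) = 1,910. DTI = 1,910/10,400 = 18.4% ≤ 40%
Fails on reserves.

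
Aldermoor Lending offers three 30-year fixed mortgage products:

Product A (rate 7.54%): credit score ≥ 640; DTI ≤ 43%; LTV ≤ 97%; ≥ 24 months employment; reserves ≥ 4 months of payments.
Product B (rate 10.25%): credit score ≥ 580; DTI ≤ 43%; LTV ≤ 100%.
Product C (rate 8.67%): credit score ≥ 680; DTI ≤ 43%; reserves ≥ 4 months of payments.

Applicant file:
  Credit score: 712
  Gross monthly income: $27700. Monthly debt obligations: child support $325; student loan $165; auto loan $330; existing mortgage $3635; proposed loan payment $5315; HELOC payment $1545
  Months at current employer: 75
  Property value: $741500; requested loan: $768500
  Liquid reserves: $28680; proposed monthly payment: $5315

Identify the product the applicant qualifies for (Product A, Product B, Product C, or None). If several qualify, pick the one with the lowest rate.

Product C

Total debts = (325 + 165 + 330 + 3,635 + 5,315 + 1,545) = 11,315; DTI = 11,315/27,700 = 40.8%.
LTV = 768,500/741,500 = 103.6%.
Reserves = 28,680/5,315 = 5.4 months.
Product A: score 712 ≥ 640; DTI 40.8% ≤ 43%; LTV 103.6% > 97%; employment 75 ≥ 24 mo; reserves 5.4 ≥ 4 mo → does not qualify.
Product B: score 712 ≥ 580; DTI 40.8% ≤ 43%; LTV 103.6% > 100% → does not qualify.
Product C: score 712 ≥ 680; DTI 40.8% ≤ 43%; reserves 5.4 ≥ 4 mo → qualifies.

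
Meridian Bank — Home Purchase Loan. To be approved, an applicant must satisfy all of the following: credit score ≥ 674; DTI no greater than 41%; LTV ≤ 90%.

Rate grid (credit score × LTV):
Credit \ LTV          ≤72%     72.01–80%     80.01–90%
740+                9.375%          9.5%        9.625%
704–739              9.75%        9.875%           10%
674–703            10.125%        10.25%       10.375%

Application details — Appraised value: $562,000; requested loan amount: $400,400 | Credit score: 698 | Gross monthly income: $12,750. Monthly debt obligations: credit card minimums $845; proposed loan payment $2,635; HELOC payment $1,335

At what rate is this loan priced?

Credit score 698 ≥ 674; Total monthly debts = (845 + 2,635 + 1,335) = 4,815. DTI: 4,815 ÷ 12,750 = 37.8%, within the 41% cap
Loan-to-value = 400,400/562,000 = 71.2% — pass (90% max)
Credit 698 → row 674–703; LTV 71.2% → column ≤72%. Grid cell → 10.125%.

10.125%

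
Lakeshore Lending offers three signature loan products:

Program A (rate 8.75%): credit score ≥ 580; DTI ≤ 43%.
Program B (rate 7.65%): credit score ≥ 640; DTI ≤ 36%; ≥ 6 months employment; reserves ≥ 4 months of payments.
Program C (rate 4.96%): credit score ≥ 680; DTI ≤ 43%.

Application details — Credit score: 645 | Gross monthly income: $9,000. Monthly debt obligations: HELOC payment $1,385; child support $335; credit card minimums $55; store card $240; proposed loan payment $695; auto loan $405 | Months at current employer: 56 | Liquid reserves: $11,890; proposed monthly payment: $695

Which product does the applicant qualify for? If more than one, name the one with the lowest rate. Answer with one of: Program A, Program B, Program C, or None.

Total debts = (1,385 + 335 + 55 + 240 + 695 + 405) = 3,115; DTI = 3,115/9,000 = 34.6%.
Reserves = 11,890/695 = 17.1 months.
Program A: score 645 ≥ 580; DTI 34.6% ≤ 43% → qualifies.
Program B: score 645 ≥ 640; DTI 34.6% ≤ 36%; employment 56 ≥ 6 mo; reserves 17.1 ≥ 4 mo → qualifies.
Program C: score 645 < 680; DTI 34.6% ≤ 43% → does not qualify.
Qualifying: Program A, Program B. Lowest rate is 7.65% → Program B.

Program B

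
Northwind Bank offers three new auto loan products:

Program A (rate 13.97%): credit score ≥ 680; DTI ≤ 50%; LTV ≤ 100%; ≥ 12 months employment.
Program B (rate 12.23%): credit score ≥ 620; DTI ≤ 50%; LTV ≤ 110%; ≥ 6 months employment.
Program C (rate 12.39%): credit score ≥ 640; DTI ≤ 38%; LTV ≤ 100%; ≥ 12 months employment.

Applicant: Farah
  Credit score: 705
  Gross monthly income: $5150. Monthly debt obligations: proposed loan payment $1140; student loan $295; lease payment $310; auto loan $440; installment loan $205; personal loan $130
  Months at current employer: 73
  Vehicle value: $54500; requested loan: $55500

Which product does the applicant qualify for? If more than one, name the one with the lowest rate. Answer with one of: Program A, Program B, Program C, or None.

Total debts = (1,140 + 295 + 310 + 440 + 205 + 130) = 2,520; DTI = 2,520/5,150 = 48.9%.
LTV = 55,500/54,500 = 101.8%.
Program A: score 705 ≥ 680; DTI 48.9% ≤ 50%; LTV 101.8% > 100%; employment 73 ≥ 12 mo → does not qualify.
Program B: score 705 ≥ 620; DTI 48.9% ≤ 50%; LTV 101.8% ≤ 110%; employment 73 ≥ 6 mo → qualifies.
Program C: score 705 ≥ 640; DTI 48.9% > 38%; LTV 101.8% > 100%; employment 73 ≥ 12 mo → does not qualify.

Program B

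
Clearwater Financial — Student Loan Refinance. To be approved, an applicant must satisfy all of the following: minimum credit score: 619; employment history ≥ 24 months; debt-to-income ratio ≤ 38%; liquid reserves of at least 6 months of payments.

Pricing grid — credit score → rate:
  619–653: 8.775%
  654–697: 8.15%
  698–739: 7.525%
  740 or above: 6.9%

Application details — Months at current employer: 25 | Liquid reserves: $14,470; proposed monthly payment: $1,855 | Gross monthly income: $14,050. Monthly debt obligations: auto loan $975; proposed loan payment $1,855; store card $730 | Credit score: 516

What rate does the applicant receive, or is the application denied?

Credit score 516 < 619 (below minimum)
Employment 25 ≥ 24 months
Total monthly debts = (975 + 1,855 + 730) = 3,560. DTI = 3,560/14,050 = 25.3% ≤ 38%
Reserves = 14,470/1,855 = 7.8 months ≥ 6
Not all requirements met → denied.

Denied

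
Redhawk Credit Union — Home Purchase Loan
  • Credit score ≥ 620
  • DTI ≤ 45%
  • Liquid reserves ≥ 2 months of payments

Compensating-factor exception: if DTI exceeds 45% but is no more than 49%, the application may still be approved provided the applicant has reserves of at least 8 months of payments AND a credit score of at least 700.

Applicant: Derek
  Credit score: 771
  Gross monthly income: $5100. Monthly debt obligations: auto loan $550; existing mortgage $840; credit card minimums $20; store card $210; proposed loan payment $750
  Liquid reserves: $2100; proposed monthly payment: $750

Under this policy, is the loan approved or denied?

Denied

Credit score 771 ≥ 620 (meets base)
Total debts = (550 + 840 + 20 + 210 + 750) = 2,370. DTI: 2,370 ÷ 5,100 = 46.5%, over the 45% base limit.
Reserves = 2,100/750 = 2.8 months ≥ 2
DTI 46.5% is within the 45%–49% exception band; checking compensating factors.
Override check — reserves: 2.8 mo (short of 8); score: 771 (ok).
Compensating-factor requirement not fully met.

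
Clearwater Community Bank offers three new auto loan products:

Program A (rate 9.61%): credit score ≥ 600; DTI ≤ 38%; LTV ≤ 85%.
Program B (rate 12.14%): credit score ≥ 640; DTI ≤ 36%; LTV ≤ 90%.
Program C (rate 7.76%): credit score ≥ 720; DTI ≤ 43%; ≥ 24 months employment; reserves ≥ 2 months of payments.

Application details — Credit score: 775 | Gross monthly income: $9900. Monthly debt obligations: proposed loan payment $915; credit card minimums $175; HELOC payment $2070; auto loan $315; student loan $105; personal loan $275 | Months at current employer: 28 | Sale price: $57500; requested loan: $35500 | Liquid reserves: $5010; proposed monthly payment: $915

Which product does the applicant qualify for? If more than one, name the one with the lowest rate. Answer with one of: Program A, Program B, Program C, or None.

Total debts = (915 + 175 + 2,070 + 315 + 105 + 275) = 3,855; DTI = 3,855/9,900 = 38.9%.
LTV = 35,500/57,500 = 61.7%.
Reserves = 5,010/915 = 5.5 months.
Program A: score 775 ≥ 600; DTI 38.9% > 38%; LTV 61.7% ≤ 85% → does not qualify.
Program B: score 775 ≥ 640; DTI 38.9% > 36%; LTV 61.7% ≤ 90% → does not qualify.
Program C: score 775 ≥ 720; DTI 38.9% ≤ 43%; employment 28 ≥ 24 mo; reserves 5.5 ≥ 2 mo → qualifies.

Program C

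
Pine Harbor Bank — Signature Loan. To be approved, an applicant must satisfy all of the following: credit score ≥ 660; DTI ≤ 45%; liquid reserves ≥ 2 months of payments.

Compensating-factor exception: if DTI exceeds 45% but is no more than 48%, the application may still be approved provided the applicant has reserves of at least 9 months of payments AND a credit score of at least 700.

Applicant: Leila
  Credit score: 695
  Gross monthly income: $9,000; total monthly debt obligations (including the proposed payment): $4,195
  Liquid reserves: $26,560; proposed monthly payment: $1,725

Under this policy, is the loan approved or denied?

Denied

Credit score 695 ≥ 660 (meets base)
DTI = 4,195/9,000 = 46.6% > 45% — standard DTI limit exceeded.
Reserves: 26,560 ÷ 1,725 = 15.4 months (meets 2-month minimum)
46.6% falls in the override range (45%–48%), so the compensating-factor test applies.
Reserves 15.4 ≥ 9 months; credit score 695 < 700.
Compensating-factor requirement not fully met.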